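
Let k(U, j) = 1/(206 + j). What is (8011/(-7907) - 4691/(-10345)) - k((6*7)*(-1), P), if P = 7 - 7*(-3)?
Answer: -10794799487/19140712110 ≈ -0.56397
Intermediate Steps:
P = 28 (P = 7 + 21 = 28)
(8011/(-7907) - 4691/(-10345)) - k((6*7)*(-1), P) = (8011/(-7907) - 4691/(-10345)) - 1/(206 + 28) = (8011*(-1/7907) - 4691*(-1/10345)) - 1/234 = (-8011/7907 + 4691/10345) - 1*1/234 = -45782058/81797915 - 1/234 = -10794799487/19140712110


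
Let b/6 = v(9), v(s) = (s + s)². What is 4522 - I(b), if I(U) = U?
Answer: 2578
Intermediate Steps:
v(s) = 4*s² (v(s) = (2*s)² = 4*s²)
b = 1944 (b = 6*(4*9²) = 6*(4*81) = 6*324 = 1944)
4522 - I(b) = 4522 - 1*1944 = 4522 - 1944 = 2578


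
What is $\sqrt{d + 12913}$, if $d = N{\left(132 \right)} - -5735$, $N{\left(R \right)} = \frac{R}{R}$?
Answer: $\sqrt{18649} \approx 136.56$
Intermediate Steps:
$N{\left(R \right)} = 1$
$d = 5736$ ($d = 1 - -5735 = 1 + 5735 = 5736$)
$\sqrt{d + 12913} = \sqrt{5736 + 12913} = \sqrt{18649}$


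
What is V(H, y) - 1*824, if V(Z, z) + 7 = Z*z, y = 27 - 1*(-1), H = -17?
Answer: -1307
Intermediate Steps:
y = 28 (y = 27 + 1 = 28)
V(Z, z) = -7 + Z*z
V(H, y) - 1*824 = (-7 - 17*28) - 1*824 = (-7 - 476) - 824 = -483 - 824 = -1307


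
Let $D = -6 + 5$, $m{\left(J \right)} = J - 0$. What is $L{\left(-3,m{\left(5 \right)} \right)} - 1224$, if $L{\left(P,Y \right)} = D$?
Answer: $-1225$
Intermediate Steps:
$m{\left(J \right)} = J$ ($m{\left(J \right)} = J + 0 = J$)
$D = -1$
$L{\left(P,Y \right)} = -1$
$L{\left(-3,m{\left(5 \right)} \right)} - 1224 = -1 - 1224 = -1225$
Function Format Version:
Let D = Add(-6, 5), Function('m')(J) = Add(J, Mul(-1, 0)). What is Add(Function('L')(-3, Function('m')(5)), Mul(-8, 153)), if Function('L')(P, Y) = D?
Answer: -1225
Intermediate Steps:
Function('m')(J) = J (Function('m')(J) = Add(J, 0) = J)
D = -1
Function('L')(P, Y) = -1
Add(Function('L')(-3, Function('m')(5)), Mul(-8, 153)) = Add(-1, Mul(-8, 153)) = Add(-1, -1224) = -1225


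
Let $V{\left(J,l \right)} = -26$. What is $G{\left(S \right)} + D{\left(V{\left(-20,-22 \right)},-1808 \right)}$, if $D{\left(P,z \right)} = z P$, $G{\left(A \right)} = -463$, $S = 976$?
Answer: $46545$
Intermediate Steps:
$D{\left(P,z \right)} = P z$
$G{\left(S \right)} + D{\left(V{\left(-20,-22 \right)},-1808 \right)} = -463 - -47008 = -463 + 47008 = 46545$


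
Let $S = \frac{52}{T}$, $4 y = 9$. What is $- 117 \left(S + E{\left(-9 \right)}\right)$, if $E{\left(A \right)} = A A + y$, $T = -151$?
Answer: $- \frac{5858775}{604} \approx -9700.0$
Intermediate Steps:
$y = \frac{9}{4}$ ($y = \frac{1}{4} \cdot 9 = \frac{9}{4} \approx 2.25$)
$E{\left(A \right)} = \frac{9}{4} + A^{2}$ ($E{\left(A \right)} = A A + \frac{9}{4} = A^{2} + \frac{9}{4} = \frac{9}{4} + A^{2}$)
$S = - \frac{52}{151}$ ($S = \frac{52}{-151} = 52 \left(- \frac{1}{151}\right) = - \frac{52}{151} \approx -0.34437$)
$- 117 \left(S + E{\left(-9 \right)}\right) = - 117 \left(- \frac{52}{151} + \left(\frac{9}{4} + \left(-9\right)^{2}\right)\right) = - 117 \left(- \frac{52}{151} + \left(\frac{9}{4} + 81\right)\right) = - 117 \left(- \frac{52}{151} + \frac{333}{4}\right) = \left(-117\right) \frac{50075}{604} = - \frac{5858775}{604}$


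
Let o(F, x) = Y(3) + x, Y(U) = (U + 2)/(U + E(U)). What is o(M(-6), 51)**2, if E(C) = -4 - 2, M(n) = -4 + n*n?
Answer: 21904/9 ≈ 2433.8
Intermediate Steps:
M(n) = -4 + n**2
E(C) = -6
Y(U) = (2 + U)/(-6 + U) (Y(U) = (U + 2)/(U - 6) = (2 + U)/(-6 + U))
o(F, x) = -5/3 + x (o(F, x) = (2 + 3)/(-6 + 3) + x = 5/(-3) + x = -1/3*5 + x = -5/3 + x)
o(M(-6), 51)**2 = (-5/3 + 51)**2 = (148/3)**2 = 21904/9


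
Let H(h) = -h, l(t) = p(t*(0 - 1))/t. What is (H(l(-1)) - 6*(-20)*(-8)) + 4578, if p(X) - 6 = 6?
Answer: 3630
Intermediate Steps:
p(X) = 12 (p(X) = 6 + 6 = 12)
l(t) = 12/t
(H(l(-1)) - 6*(-20)*(-8)) + 4578 = (-12/(-1) - 6*(-20)*(-8)) + 4578 = (-12*(-1) + 120*(-8)) + 4578 = (-1*(-12) - 960) + 4578 = (12 - 960) + 4578 = -948 + 4578 = 3630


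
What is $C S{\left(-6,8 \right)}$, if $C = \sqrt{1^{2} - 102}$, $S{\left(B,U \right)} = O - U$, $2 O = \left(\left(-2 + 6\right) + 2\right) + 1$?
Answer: $- \frac{9 i \sqrt{101}}{2} \approx - 45.224 i$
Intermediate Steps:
$O = \frac{7}{2}$ ($O = \frac{\left(\left(-2 + 6\right) + 2\right) + 1}{2} = \frac{\left(4 + 2\right) + 1}{2} = \frac{6 + 1}{2} = \frac{1}{2} \cdot 7 = \frac{7}{2} \approx 3.5$)
$S{\left(B,U \right)} = \frac{7}{2} - U$
$C = i \sqrt{101}$ ($C = \sqrt{1 - 102} = \sqrt{-101} = i \sqrt{101} \approx 10.05 i$)
$C S{\left(-6,8 \right)} = i \sqrt{101} \left(\frac{7}{2} - 8\right) = i \sqrt{101} \left(- \frac{9}{2}\right) = - \frac{9 i \sqrt{101}}{2}$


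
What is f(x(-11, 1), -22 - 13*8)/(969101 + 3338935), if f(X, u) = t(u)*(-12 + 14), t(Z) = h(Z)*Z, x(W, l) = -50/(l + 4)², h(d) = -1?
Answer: 21/359003 ≈ 5.8495e-5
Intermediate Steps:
x(W, l) = -50/(4 + l)²
t(Z) = -Z
f(X, u) = -2*u (f(X, u) = (-u)*(-12 + 14) = -u*2 = -2*u)
f(x(-11, 1), -22 - 13*8)/(969101 + 3338935) = (-2*(-22 - 13*8))/(969101 + 3338935) = -2*(-22 - 104)/4308036 = -2*(-126)*(1/4308036) = 252*(1/4308036) = 21/359003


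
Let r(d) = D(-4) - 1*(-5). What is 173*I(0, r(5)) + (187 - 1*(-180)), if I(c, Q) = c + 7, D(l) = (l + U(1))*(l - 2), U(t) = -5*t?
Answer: 1578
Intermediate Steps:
D(l) = (-5 + l)*(-2 + l) (D(l) = (l - 5*1)*(l - 2) = (l - 5)*(-2 + l) = (-5 + l)*(-2 + l))
r(d) = 59 (r(d) = (10 + (-4)² - 7*(-4)) - 1*(-5) = (10 + 16 + 28) + 5 = 54 + 5 = 59)
I(c, Q) = 7 + c
173*I(0, r(5)) + (187 - 1*(-180)) = 173*(7 + 0) + (187 - 1*(-180)) = 173*7 + (187 + 180) = 1211 + 367 = 1578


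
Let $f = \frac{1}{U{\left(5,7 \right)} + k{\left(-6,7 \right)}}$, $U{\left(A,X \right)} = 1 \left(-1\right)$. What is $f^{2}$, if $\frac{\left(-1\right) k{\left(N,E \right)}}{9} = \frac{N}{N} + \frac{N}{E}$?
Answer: $\frac{49}{256} \approx 0.19141$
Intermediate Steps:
$U{\left(A,X \right)} = -1$
$k{\left(N,E \right)} = -9 - \frac{9 N}{E}$ ($k{\left(N,E \right)} = - 9 \left(\frac{N}{N} + \frac{N}{E}\right) = - 9 \left(1 + \frac{N}{E}\right) = -9 - \frac{9 N}{E}$)
$f = - \frac{7}{16}$ ($f = \frac{1}{-1 - \left(9 - \frac{54}{7}\right)} = \frac{1}{-1 + \left(-9 + \frac{54}{7}\right)} = \frac{1}{-1 - \frac{9}{7}} = \frac{1}{- \frac{16}{7}} = - \frac{7}{16} \approx -0.4375$)
$f^{2} = \left(- \frac{7}{16}\right)^{2} = \frac{49}{256}$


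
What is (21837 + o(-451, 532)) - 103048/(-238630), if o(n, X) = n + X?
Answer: 2615197694/119315 ≈ 21918.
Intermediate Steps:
o(n, X) = X + n
(21837 + o(-451, 532)) - 103048/(-238630) = (21837 + (532 - 451)) - 103048/(-238630) = (21837 + 81) - 103048*(-1/238630) = 21918 + 51524/119315 = 2615197694/119315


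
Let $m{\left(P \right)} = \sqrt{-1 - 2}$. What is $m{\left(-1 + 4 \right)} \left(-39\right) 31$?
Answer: $- 1209 i \sqrt{3} \approx - 2094.1 i$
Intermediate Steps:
$m{\left(P \right)} = i \sqrt{3}$ ($m{\left(P \right)} = \sqrt{-3} = i \sqrt{3}$)
$m{\left(-1 + 4 \right)} \left(-39\right) 31 = i \sqrt{3} \left(-39\right) 31 = - 39 i \sqrt{3} \cdot 31 = - 1209 i \sqrt{3}$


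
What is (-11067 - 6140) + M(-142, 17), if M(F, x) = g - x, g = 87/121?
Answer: -2084017/121 ≈ -17223.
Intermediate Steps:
g = 87/121 (g = 87*(1/121) = 87/121 ≈ 0.71901)
M(F, x) = 87/121 - x
(-11067 - 6140) + M(-142, 17) = (-11067 - 6140) + (87/121 - 1*17) = -17207 + (87/121 - 17) = -17207 - 1970/121 = -2084017/121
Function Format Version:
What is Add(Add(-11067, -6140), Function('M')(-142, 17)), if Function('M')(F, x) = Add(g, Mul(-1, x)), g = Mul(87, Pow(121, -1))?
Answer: Rational(-2084017, 121) ≈ -17223.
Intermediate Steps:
g = Rational(87, 121) (g = Mul(87, Rational(1, 121)) = Rational(87, 121) ≈ 0.71901)
Function('M')(F, x) = Add(Rational(87, 121), Mul(-1, x))
Add(Add(-11067, -6140), Function('M')(-142, 17)) = Add(Add(-11067, -6140), Add(Rational(87, 121), Mul(-1, 17))) = Add(-17207, Add(Rational(87, 121), -17)) = Add(-17207, Rational(-1970, 121)) = Rational(-2084017, 121)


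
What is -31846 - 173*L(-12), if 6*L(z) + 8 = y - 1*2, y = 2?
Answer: -94846/3 ≈ -31615.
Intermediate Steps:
L(z) = -4/3 (L(z) = -4/3 + (2 - 1*2)/6 = -4/3 + (2 - 2)/6 = -4/3 + (1/6)*0 = -4/3 + 0 = -4/3)
-31846 - 173*L(-12) = -31846 - 173*(-4)/3 = -31846 - 1*(-692/3) = -31846 + 692/3 = -94846/3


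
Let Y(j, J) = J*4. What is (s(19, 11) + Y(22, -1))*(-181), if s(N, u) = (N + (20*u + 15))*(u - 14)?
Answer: 138646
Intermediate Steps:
Y(j, J) = 4*J
s(N, u) = (-14 + u)*(15 + N + 20*u) (s(N, u) = (N + (15 + 20*u))*(-14 + u) = (15 + N + 20*u)*(-14 + u) = (-14 + u)*(15 + N + 20*u))
(s(19, 11) + Y(22, -1))*(-181) = ((-210 - 265*11 - 14*19 + 20*11² + 19*11) + 4*(-1))*(-181) = ((-210 - 2915 - 266 + 20*121 + 209) - 4)*(-181) = ((-210 - 2915 - 266 + 2420 + 209) - 4)*(-181) = (-762 - 4)*(-181) = -766*(-181) = 138646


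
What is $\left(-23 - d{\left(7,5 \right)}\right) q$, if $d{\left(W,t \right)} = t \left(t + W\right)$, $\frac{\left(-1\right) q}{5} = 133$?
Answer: $55195$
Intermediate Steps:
$q = -665$ ($q = \left(-5\right) 133 = -665$)
$d{\left(W,t \right)} = t \left(W + t\right)$
$\left(-23 - d{\left(7,5 \right)}\right) q = \left(-23 - 5 \left(7 + 5\right)\right) \left(-665\right) = \left(-23 - 5 \cdot 12\right) \left(-665\right) = \left(-23 - 60\right) \left(-665\right) = \left(-83\right) \left(-665\right) = 55195$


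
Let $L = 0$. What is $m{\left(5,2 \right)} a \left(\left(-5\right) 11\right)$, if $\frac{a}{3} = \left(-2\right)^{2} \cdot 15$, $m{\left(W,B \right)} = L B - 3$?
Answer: $29700$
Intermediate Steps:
$m{\left(W,B \right)} = -3$ ($m{\left(W,B \right)} = 0 B - 3 = 0 - 3 = -3$)
$a = 180$ ($a = 3 \left(-2\right)^{2} \cdot 15 = 3 \cdot 4 \cdot 15 = 3 \cdot 60 = 180$)
$m{\left(5,2 \right)} a \left(\left(-5\right) 11\right) = \left(-3\right) 180 \left(\left(-5\right) 11\right) = \left(-540\right) \left(-55\right) = 29700$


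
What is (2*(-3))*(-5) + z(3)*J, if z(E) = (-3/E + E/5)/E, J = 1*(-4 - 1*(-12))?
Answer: 434/15 ≈ 28.933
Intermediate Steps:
J = 8 (J = 1*(-4 + 12) = 1*8 = 8)
z(E) = (-3/E + E/5)/E (z(E) = (-3/E + E*(⅕))/E = (-3/E + E/5)/E)
(2*(-3))*(-5) + z(3)*J = (2*(-3))*(-5) + (⅕ - 3/3²)*8 = -6*(-5) + (⅕ - 3*⅑)*8 = 30 + (⅕ - ⅓)*8 = 30 - 2/15*8 = 30 - 16/15 = 434/15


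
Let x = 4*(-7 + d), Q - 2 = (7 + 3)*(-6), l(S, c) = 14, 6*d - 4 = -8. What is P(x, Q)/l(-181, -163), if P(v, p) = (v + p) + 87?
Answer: -5/42 ≈ -0.11905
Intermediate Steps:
d = -2/3 (d = 2/3 + (1/6)*(-8) = 2/3 - 4/3 = -2/3 ≈ -0.66667)
Q = -58 (Q = 2 + (7 + 3)*(-6) = 2 + 10*(-6) = 2 - 60 = -58)
x = -92/3 (x = 4*(-7 - 2/3) = 4*(-23/3) = -92/3 ≈ -30.667)
P(v, p) = 87 + p + v (P(v, p) = (p + v) + 87 = 87 + p + v)
P(x, Q)/l(-181, -163) = (87 - 58 - 92/3)/14 = -5/3*1/14 = -5/42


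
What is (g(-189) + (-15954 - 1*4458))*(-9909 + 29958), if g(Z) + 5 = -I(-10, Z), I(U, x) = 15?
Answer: -409641168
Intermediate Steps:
g(Z) = -20 (g(Z) = -5 - 1*15 = -5 - 15 = -20)
(g(-189) + (-15954 - 1*4458))*(-9909 + 29958) = (-20 + (-15954 - 1*4458))*(-9909 + 29958) = (-20 + (-15954 - 4458))*20049 = (-20 - 20412)*20049 = -20432*20049 = -409641168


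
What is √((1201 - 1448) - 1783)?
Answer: I*√2030 ≈ 45.056*I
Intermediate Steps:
√((1201 - 1448) - 1783) = √(-247 - 1783) = √(-2030) = I*√2030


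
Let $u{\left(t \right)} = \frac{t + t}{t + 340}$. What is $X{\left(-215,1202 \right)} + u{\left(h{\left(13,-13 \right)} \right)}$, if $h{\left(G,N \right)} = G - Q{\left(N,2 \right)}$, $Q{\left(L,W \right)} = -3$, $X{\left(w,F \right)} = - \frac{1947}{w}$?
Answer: $\frac{175003}{19135} \approx 9.1457$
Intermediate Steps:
$h{\left(G,N \right)} = 3 + G$ ($h{\left(G,N \right)} = G - -3 = G + 3 = 3 + G$)
$u{\left(t \right)} = \frac{2 t}{340 + t}$
$X{\left(-215,1202 \right)} + u{\left(h{\left(13,-13 \right)} \right)} = - \frac{1947}{-215} + \frac{2 \left(3 + 13\right)}{340 + \left(3 + 13\right)} = \left(-1947\right) \left(- \frac{1}{215}\right) + 2 \cdot 16 \frac{1}{340 + 16} = \frac{1947}{215} + 2 \cdot 16 \cdot \frac{1}{356} = \frac{1947}{215} + \frac{8}{89} = \frac{175003}{19135}$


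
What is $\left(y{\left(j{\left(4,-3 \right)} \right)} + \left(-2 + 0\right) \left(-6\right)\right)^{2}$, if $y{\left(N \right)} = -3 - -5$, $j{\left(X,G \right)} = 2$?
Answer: $196$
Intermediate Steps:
$y{\left(N \right)} = 2$ ($y{\left(N \right)} = -3 + 5 = 2$)
$\left(y{\left(j{\left(4,-3 \right)} \right)} + \left(-2 + 0\right) \left(-6\right)\right)^{2} = \left(2 + \left(-2 + 0\right) \left(-6\right)\right)^{2} = \left(2 - -12\right)^{2} = \left(2 + 12\right)^{2} = 14^{2} = 196$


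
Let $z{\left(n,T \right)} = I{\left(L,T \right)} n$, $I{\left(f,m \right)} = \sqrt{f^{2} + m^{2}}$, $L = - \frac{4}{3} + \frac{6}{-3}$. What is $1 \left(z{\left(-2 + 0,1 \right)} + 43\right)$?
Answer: $43 - \frac{2 \sqrt{109}}{3} \approx 36.04$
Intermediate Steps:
$L = - \frac{10}{3}$ ($L = \left(-4\right) \frac{1}{3} + 6 \left(- \frac{1}{3}\right) = - \frac{4}{3} - 2 = - \frac{10}{3} \approx -3.3333$)
$z{\left(n,T \right)} = n \sqrt{\frac{100}{9} + T^{2}}$ ($z{\left(n,T \right)} = \sqrt{\left(- \frac{10}{3}\right)^{2} + T^{2}} n = \sqrt{\frac{100}{9} + T^{2}} n = n \sqrt{\frac{100}{9} + T^{2}}$)
$1 \left(z{\left(-2 + 0,1 \right)} + 43\right) = 1 \left(\frac{\left(-2 + 0\right) \sqrt{100 + 9 \cdot 1^{2}}}{3} + 43\right) = 1 \left(\frac{1}{3} \left(-2\right) \sqrt{100 + 9 \cdot 1} + 43\right) = 1 \left(\frac{1}{3} \left(-2\right) \sqrt{100 + 9} + 43\right) = 1 \left(\frac{1}{3} \left(-2\right) \sqrt{109} + 43\right) = 1 \left(- \frac{2 \sqrt{109}}{3} + 43\right) = 1 \left(43 - \frac{2 \sqrt{109}}{3}\right) = 43 - \frac{2 \sqrt{109}}{3}$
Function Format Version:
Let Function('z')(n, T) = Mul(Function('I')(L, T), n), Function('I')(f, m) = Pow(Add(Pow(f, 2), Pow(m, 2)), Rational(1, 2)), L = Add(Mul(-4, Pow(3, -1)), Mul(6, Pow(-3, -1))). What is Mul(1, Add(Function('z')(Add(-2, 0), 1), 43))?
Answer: Add(43, Mul(Rational(-2, 3), Pow(109, Rational(1, 2)))) ≈ 36.040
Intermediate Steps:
L = Rational(-10, 3) (L = Add(Mul(-4, Rational(1, 3)), Mul(6, Rational(-1, 3))) = Add(Rational(-4, 3), -2) = Rational(-10, 3) ≈ -3.3333)
Function('z')(n, T) = Mul(n, Pow(Add(Rational(100, 9), Pow(T, 2)), Rational(1, 2))) (Function('z')(n, T) = Mul(Pow(Add(Pow(Rational(-10, 3), 2), Pow(T, 2)), Rational(1, 2)), n) = Mul(Pow(Add(Rational(100, 9), Pow(T, 2)), Rational(1, 2)), n) = Mul(n, Pow(Add(Rational(100, 9), Pow(T, 2)), Rational(1, 2))))
Mul(1, Add(Function('z')(Add(-2, 0), 1), 43)) = Mul(1, Add(Mul(Rational(1, 3), Add(-2, 0), Pow(Add(100, Mul(9, Pow(1, 2))), Rational(1, 2))), 43)) = Mul(1, Add(Mul(Rational(1, 3), -2, Pow(Add(100, Mul(9, 1)), Rational(1, 2))), 43)) = Mul(1, Add(Mul(Rational(1, 3), -2, Pow(Add(100, 9), Rational(1, 2))), 43)) = Mul(1, Add(Mul(Rational(1, 3), -2, Pow(109, Rational(1, 2))), 43)) = Mul(1, Add(Mul(Rational(-2, 3), Pow(109, Rational(1, 2))), 43)) = Mul(1, Add(43, Mul(Rational(-2, 3), Pow(109, Rational(1, 2))))) = Add(43, Mul(Rational(-2, 3), Pow(109, Rational(1, 2))))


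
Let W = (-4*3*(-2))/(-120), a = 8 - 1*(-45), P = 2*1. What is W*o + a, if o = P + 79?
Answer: 184/5 ≈ 36.800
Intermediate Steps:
P = 2
o = 81 (o = 2 + 79 = 81)
a = 53 (a = 8 + 45 = 53)
W = -1/5 (W = -12*(-2)*(-1/120) = 24*(-1/120) = -1/5 ≈ -0.20000)
W*o + a = -1/5*81 + 53 = -81/5 + 53 = 184/5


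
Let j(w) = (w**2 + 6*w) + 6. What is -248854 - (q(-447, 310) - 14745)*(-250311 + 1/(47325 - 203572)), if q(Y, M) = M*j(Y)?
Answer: 2389504434442103792/156247 ≈ 1.5293e+13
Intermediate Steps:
j(w) = 6 + w**2 + 6*w
q(Y, M) = M*(6 + Y**2 + 6*Y)
-248854 - (q(-447, 310) - 14745)*(-250311 + 1/(47325 - 203572)) = -248854 - (310*(6 + (-447)**2 + 6*(-447)) - 14745)*(-250311 + 1/(47325 - 203572)) = -248854 - (310*(6 + 199809 - 2682) - 14745)*(-250311 + 1/(-156247)) = -248854 - (310*197133 - 14745)*(-250311 - 1/156247) = -248854 - (61111230 - 14745)*(-39110342818)/156247 = -248854 - 61096485*(-39110342818)/156247 = -248854 - 1*(-2389504473324794730/156247) = -248854 + 2389504473324794730/156247 = 2389504434442103792/156247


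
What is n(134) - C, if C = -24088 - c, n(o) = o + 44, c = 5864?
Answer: 30130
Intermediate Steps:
n(o) = 44 + o
C = -29952 (C = -24088 - 1*5864 = -24088 - 5864 = -29952)
n(134) - C = (44 + 134) - 1*(-29952) = 178 + 29952 = 30130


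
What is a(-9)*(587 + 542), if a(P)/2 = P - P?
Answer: 0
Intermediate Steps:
a(P) = 0 (a(P) = 2*(P - P) = 2*0 = 0)
a(-9)*(587 + 542) = 0*(587 + 542) = 0*1129 = 0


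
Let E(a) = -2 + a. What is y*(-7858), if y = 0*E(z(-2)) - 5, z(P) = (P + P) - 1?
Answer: 39290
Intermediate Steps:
z(P) = -1 + 2*P (z(P) = 2*P - 1 = -1 + 2*P)
y = -5 (y = 0*(-2 + (-1 + 2*(-2))) - 5 = 0*(-2 + (-1 - 4)) - 5 = 0*(-2 - 5) - 5 = 0*(-7) - 5 = 0 - 5 = -5)
y*(-7858) = -5*(-7858) = 39290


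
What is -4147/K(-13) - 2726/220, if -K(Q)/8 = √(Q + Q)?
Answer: -1363/110 - 319*I*√26/16 ≈ -12.391 - 101.66*I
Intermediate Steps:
K(Q) = -8*√2*√Q (K(Q) = -8*√(Q + Q) = -8*√2*√Q)
-4147/K(-13) - 2726/220 = -4147*I*√26/208 - 2726/220 = -4147*I*√26/208 - 2726*1/220 = -4147*I*√26/208 - 1363/110 = -319*I*√26/16 - 1363/110 = -1363/110 - 319*I*√26/16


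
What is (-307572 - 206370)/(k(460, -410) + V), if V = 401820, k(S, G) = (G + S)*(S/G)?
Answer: -10535811/8236160 ≈ -1.2792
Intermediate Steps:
k(S, G) = S*(G + S)/G
(-307572 - 206370)/(k(460, -410) + V) = (-307572 - 206370)/(460*(-410 + 460)/(-410) + 401820) = -513942/(460*(-1/410)*50 + 401820) = -513942/(-2300/41 + 401820) = -513942/16472320/41 = -513942*41/16472320 = -10535811/8236160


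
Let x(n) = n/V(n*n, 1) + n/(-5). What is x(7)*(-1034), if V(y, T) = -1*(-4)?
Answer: -3619/10 ≈ -361.90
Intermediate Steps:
V(y, T) = 4
x(n) = n/20 (x(n) = n/4 + n/(-5) = n*(¼) + n*(-⅕) = n/4 - n/5 = n/20)
x(7)*(-1034) = ((1/20)*7)*(-1034) = (7/20)*(-1034) = -3619/10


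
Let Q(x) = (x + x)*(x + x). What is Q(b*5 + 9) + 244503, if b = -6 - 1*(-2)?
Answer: 244987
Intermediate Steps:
b = -4 (b = -6 + 2 = -4)
Q(x) = 4*x² (Q(x) = (2*x)*(2*x) = 4*x²)
Q(b*5 + 9) + 244503 = 4*(-4*5 + 9)² + 244503 = 4*(-20 + 9)² + 244503 = 4*(-11)² + 244503 = 4*121 + 244503 = 484 + 244503 = 244987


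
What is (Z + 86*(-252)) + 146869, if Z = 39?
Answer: 125236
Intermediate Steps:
(Z + 86*(-252)) + 146869 = (39 + 86*(-252)) + 146869 = (39 - 21672) + 146869 = -21633 + 146869 = 125236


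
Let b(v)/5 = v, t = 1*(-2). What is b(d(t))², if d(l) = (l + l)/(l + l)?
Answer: 25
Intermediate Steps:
t = -2
d(l) = 1 (d(l) = (2*l)/((2*l)) = (2*l)*(1/(2*l)) = 1)
b(v) = 5*v
b(d(t))² = (5*1)² = 5² = 25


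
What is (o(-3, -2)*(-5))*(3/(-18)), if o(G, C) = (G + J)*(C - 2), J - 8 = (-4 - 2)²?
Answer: -410/3 ≈ -136.67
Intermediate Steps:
J = 44 (J = 8 + (-4 - 2)² = 8 + (-6)² = 8 + 36 = 44)
o(G, C) = (-2 + C)*(44 + G) (o(G, C) = (G + 44)*(C - 2) = (44 + G)*(-2 + C) = (-2 + C)*(44 + G))
(o(-3, -2)*(-5))*(3/(-18)) = ((-88 - 2*(-3) + 44*(-2) - 2*(-3))*(-5))*(3/(-18)) = ((-88 + 6 - 88 + 6)*(-5))*(3*(-1/18)) = -164*(-5)*(-⅙) = 820*(-⅙) = -410/3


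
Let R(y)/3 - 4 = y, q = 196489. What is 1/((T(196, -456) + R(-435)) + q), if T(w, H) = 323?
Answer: 1/195519 ≈ 5.1146e-6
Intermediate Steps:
R(y) = 12 + 3*y
1/((T(196, -456) + R(-435)) + q) = 1/((323 + (12 + 3*(-435))) + 196489) = 1/((323 + (12 - 1305)) + 196489) = 1/((323 - 1293) + 196489) = 1/(-970 + 196489) = 1/195519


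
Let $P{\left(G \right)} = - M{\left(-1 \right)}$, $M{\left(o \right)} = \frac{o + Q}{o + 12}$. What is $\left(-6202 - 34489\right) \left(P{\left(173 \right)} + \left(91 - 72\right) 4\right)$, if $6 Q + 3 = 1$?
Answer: $- \frac{102215792}{33} \approx -3.0974 \cdot 10^{6}$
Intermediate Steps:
$Q = - \frac{1}{3}$ ($Q = - \frac{1}{2} + \frac{1}{6} \cdot 1 = - \frac{1}{2} + \frac{1}{6} = - \frac{1}{3} \approx -0.33333$)
$M{\left(o \right)} = \frac{- \frac{1}{3} + o}{12 + o}$ ($M{\left(o \right)} = \frac{o - \frac{1}{3}}{o + 12} = \frac{- \frac{1}{3} + o}{12 + o}$)
$P{\left(G \right)} = \frac{4}{33}$ ($P{\left(G \right)} = - \frac{- \frac{1}{3} - 1}{12 - 1} = - \frac{-4}{11 \cdot 3} = \left(-1\right) \left(- \frac{4}{33}\right) = \frac{4}{33}$)
$\left(-6202 - 34489\right) \left(P{\left(173 \right)} + \left(91 - 72\right) 4\right) = \left(-6202 - 34489\right) \left(\frac{4}{33} + \left(91 - 72\right) 4\right) = - 40691 \left(\frac{4}{33} + 19 \cdot 4\right) = - 40691 \left(\frac{4}{33} + 76\right) = \left(-40691\right) \frac{2512}{33} = - \frac{102215792}{33}$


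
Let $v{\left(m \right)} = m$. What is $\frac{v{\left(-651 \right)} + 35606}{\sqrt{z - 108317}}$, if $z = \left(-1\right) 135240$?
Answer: $- \frac{34955 i \sqrt{243557}}{243557} \approx - 70.829 i$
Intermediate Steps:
$z = -135240$
$\frac{v{\left(-651 \right)} + 35606}{\sqrt{z - 108317}} = \frac{-651 + 35606}{\sqrt{-135240 - 108317}} = \frac{34955}{\sqrt{-243557}} = \frac{34955}{i \sqrt{243557}} = 34955 \left(- \frac{i \sqrt{243557}}{243557}\right) = - \frac{34955 i \sqrt{243557}}{243557}$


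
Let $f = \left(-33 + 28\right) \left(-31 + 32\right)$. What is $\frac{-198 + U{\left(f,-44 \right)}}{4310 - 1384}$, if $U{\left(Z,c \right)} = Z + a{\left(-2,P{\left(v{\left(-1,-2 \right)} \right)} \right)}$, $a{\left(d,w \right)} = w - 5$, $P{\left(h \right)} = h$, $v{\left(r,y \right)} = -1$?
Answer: $- \frac{1}{14} \approx -0.071429$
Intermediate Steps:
$f = -5$ ($f = \left(-5\right) 1 = -5$)
$a{\left(d,w \right)} = -5 + w$
$U{\left(Z,c \right)} = -6 + Z$ ($U{\left(Z,c \right)} = Z - 6 = -6 + Z$)
$\frac{-198 + U{\left(f,-44 \right)}}{4310 - 1384} = \frac{-198 - 11}{4310 - 1384} = \frac{-198 - 11}{2926} = \left(-209\right) \frac{1}{2926} = - \frac{1}{14}$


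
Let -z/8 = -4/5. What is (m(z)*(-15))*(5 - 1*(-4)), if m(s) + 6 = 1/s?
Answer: 25245/32 ≈ 788.91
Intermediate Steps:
z = 32/5 (z = -(-32)/5 = -8*(-⅘) = 32/5 ≈ 6.4000)
m(s) = -6 + 1/s
(m(z)*(-15))*(5 - 1*(-4)) = ((-6 + 1/(32/5))*(-15))*(5 - 1*(-4)) = ((-6 + 5/32)*(-15))*(5 + 4) = -187/32*(-15)*9 = (2805/32)*9 = 25245/32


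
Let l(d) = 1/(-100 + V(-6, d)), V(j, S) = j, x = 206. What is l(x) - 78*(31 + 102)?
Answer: -1099645/106 ≈ -10374.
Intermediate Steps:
l(d) = -1/106 (l(d) = 1/(-100 - 6) = 1/(-106) = -1/106)
l(x) - 78*(31 + 102) = -1/106 - 78*(31 + 102) = -1/106 - 78*133 = -1/106 - 1*10374 = -1/106 - 10374 = -1099645/106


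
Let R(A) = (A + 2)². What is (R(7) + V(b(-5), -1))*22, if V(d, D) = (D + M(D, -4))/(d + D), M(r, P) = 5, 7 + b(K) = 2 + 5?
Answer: 1694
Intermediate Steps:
R(A) = (2 + A)²
b(K) = 0 (b(K) = -7 + (2 + 5) = -7 + 7 = 0)
V(d, D) = (5 + D)/(D + d) (V(d, D) = (D + 5)/(d + D) = (5 + D)/(D + d))
(R(7) + V(b(-5), -1))*22 = ((2 + 7)² + (5 - 1)/(-1 + 0))*22 = (9² + 4/(-1))*22 = (81 - 1*4)*22 = (81 - 4)*22 = 77*22 = 1694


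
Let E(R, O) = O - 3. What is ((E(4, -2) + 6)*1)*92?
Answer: 92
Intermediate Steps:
E(R, O) = -3 + O
((E(4, -2) + 6)*1)*92 = (((-3 - 2) + 6)*1)*92 = ((-5 + 6)*1)*92 = (1*1)*92 = 1*92 = 92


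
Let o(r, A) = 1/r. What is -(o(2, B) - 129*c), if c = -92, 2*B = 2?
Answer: -23737/2 ≈ -11869.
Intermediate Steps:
B = 1 (B = (½)*2 = 1)
-(o(2, B) - 129*c) = -(1/2 - 129*(-92)) = -(½ + 11868) = -1*23737/2 = -23737/2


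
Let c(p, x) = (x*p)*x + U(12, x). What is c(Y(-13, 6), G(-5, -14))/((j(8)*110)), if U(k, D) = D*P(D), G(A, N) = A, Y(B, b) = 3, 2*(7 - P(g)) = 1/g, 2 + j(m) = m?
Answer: 79/1320 ≈ 0.059848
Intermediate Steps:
j(m) = -2 + m
P(g) = 7 - 1/(2*g)
U(k, D) = D*(7 - 1/(2*D))
c(p, x) = -1/2 + 7*x + p*x**2 (c(p, x) = (x*p)*x + (-1/2 + 7*x) = (p*x)*x + (-1/2 + 7*x) = p*x**2 + (-1/2 + 7*x) = -1/2 + 7*x + p*x**2)
c(Y(-13, 6), G(-5, -14))/((j(8)*110)) = (-1/2 + 7*(-5) + 3*(-5)**2)/(((-2 + 8)*110)) = (-1/2 - 35 + 3*25)/((6*110)) = (-1/2 - 35 + 75)/660 = (79/2)*(1/660) = 79/1320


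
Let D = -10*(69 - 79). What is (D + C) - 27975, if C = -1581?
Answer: -29456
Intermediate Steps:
D = 100 (D = -10*(-10) = 100)
(D + C) - 27975 = (100 - 1581) - 27975 = -1481 - 27975 = -29456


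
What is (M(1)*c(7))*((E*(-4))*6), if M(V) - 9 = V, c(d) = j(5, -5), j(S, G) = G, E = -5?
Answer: -6000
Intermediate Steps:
c(d) = -5
M(V) = 9 + V
(M(1)*c(7))*((E*(-4))*6) = ((9 + 1)*(-5))*(-5*(-4)*6) = (10*(-5))*(20*6) = -50*120 = -6000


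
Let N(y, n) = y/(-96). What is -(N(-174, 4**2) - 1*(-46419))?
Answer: -742733/16 ≈ -46421.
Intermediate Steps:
N(y, n) = -y/96 (N(y, n) = y*(-1/96) = -y/96)
-(N(-174, 4**2) - 1*(-46419)) = -(-1/96*(-174) - 1*(-46419)) = -(29/16 + 46419) = -1*742733/16 = -742733/16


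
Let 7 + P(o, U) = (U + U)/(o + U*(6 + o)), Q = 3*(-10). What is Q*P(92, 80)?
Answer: 138410/661 ≈ 209.39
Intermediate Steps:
Q = -30
P(o, U) = -7 + 2*U/(o + U*(6 + o)) (P(o, U) = -7 + (U + U)/(o + U*(6 + o)) = -7 + (2*U)/(o + U*(6 + o)) = -7 + 2*U/(o + U*(6 + o)))
Q*P(92, 80) = -30*(-40*80 - 7*92 - 7*80*92)/(92 + 6*80 + 80*92) = -30*(-3200 - 644 - 51520)/(92 + 480 + 7360) = -30*(-55364)/7932 = -5*(-55364)/1322 = -30*(-13841/1983) = 138410/661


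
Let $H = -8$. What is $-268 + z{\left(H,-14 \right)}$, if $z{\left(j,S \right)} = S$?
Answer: $-282$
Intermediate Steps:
$-268 + z{\left(H,-14 \right)} = -268 - 14 = -282$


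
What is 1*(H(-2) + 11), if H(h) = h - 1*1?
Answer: 8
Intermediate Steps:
H(h) = -1 + h (H(h) = h - 1 = -1 + h)
1*(H(-2) + 11) = 1*((-1 - 2) + 11) = 1*(-3 + 11) = 1*8 = 8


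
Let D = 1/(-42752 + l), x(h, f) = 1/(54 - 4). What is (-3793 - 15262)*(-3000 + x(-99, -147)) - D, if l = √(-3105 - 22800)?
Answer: 1044831700564169821/18277594090 + I*√25905/1827759409 ≈ 5.7165e+7 + 8.8059e-8*I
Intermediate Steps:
x(h, f) = 1/50
l = I*√25905 (l = √(-25905) = I*√25905 ≈ 160.95*I)
D = 1/(-42752 + I*√25905) ≈ -2.339e-5 - 8.806e-8*I
(-3793 - 15262)*(-3000 + x(-99, -147)) - D = (-3793 - 15262)*(-3000 + 1/50) - (-42752/1827759409 - I*√25905/1827759409) = -19055*(-149999/50) + (42752/1827759409 + I*√25905/1827759409) = 571646189/10 + (42752/1827759409 + I*√25905/1827759409) = 1044831700564169821/18277594090 + I*√25905/1827759409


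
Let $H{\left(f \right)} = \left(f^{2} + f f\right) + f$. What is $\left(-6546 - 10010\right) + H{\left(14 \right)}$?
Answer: $-16150$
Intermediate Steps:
$H{\left(f \right)} = f + 2 f^{2}$ ($H{\left(f \right)} = \left(f^{2} + f^{2}\right) + f = 2 f^{2} + f = f + 2 f^{2}$)
$\left(-6546 - 10010\right) + H{\left(14 \right)} = \left(-6546 - 10010\right) + 14 \left(1 + 2 \cdot 14\right) = -16556 + 14 \left(1 + 28\right) = -16556 + 14 \cdot 29 = -16556 + 406 = -16150$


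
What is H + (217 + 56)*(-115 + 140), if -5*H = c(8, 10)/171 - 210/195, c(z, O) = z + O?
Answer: 1685823/247 ≈ 6825.2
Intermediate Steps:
c(z, O) = O + z
H = 48/247 (H = -((10 + 8)/171 - 210/195)/5 = -(18*(1/171) - 210*1/195)/5 = -(2/19 - 14/13)/5 = -1/5*(-240/247) = 48/247 ≈ 0.19433)
H + (217 + 56)*(-115 + 140) = 48/247 + (217 + 56)*(-115 + 140) = 48/247 + 273*25 = 48/247 + 6825 = 1685823/247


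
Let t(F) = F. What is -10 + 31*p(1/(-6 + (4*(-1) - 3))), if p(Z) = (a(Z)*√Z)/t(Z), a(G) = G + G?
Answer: -10 + 62*I*√13/13 ≈ -10.0 + 17.196*I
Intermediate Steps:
a(G) = 2*G
p(Z) = 2*√Z (p(Z) = ((2*Z)*√Z)/Z = (2*Z^(3/2))/Z = 2*√Z)
-10 + 31*p(1/(-6 + (4*(-1) - 3))) = -10 + 31*(2*√(1/(-6 + (4*(-1) - 3)))) = -10 + 31*(2*√(1/(-6 + (-4 - 3)))) = -10 + 31*(2*√(1/(-6 - 7))) = -10 + 31*(2*√(1/(-13))) = -10 + 31*(2*√(-1/13)) = -10 + 31*(2*(I*√13/13)) = -10 + 31*(2*I*√13/13) = -10 + 62*I*√13/13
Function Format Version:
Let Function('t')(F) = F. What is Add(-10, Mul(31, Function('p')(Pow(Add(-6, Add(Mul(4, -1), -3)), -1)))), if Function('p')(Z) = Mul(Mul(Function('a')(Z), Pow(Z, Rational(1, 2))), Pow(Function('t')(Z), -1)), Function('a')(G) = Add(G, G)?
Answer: Add(-10, Mul(Rational(62, 13), I, Pow(13, Rational(1, 2)))) ≈ Add(-10.000, Mul(17.196, I))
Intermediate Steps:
Function('a')(G) = Mul(2, G)
Function('p')(Z) = Mul(2, Pow(Z, Rational(1, 2))) (Function('p')(Z) = Mul(Mul(Mul(2, Z), Pow(Z, Rational(1, 2))), Pow(Z, -1)) = Mul(Mul(2, Pow(Z, Rational(3, 2))), Pow(Z, -1)) = Mul(2, Pow(Z, Rational(1, 2))))
Add(-10, Mul(31, Function('p')(Pow(Add(-6, Add(Mul(4, -1), -3)), -1)))) = Add(-10, Mul(31, Mul(2, Pow(Pow(Add(-6, Add(Mul(4, -1), -3)), -1), Rational(1, 2))))) = Add(-10, Mul(31, Mul(2, Pow(Pow(Add(-6, Add(-4, -3)), -1), Rational(1, 2))))) = Add(-10, Mul(31, Mul(2, Pow(Pow(Add(-6, -7), -1), Rational(1, 2))))) = Add(-10, Mul(31, Mul(2, Pow(Pow(-13, -1), Rational(1, 2))))) = Add(-10, Mul(31, Mul(2, Pow(Rational(-1, 13), Rational(1, 2))))) = Add(-10, Mul(31, Mul(2, Mul(Rational(1, 13), I, Pow(13, Rational(1, 2)))))) = Add(-10, Mul(31, Mul(Rational(2, 13), I, Pow(13, Rational(1, 2))))) = Add(-10, Mul(Rational(62, 13), I, Pow(13, Rational(1, 2))))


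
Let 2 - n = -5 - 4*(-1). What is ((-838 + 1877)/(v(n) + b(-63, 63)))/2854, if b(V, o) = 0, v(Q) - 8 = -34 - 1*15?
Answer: -1039/117014 ≈ -0.0088793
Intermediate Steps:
n = 3 (n = 2 - (-5 - 4*(-1)) = 2 - (-5 + 4) = 2 - 1*(-1) = 2 + 1 = 3)
v(Q) = -41 (v(Q) = 8 + (-34 - 1*15) = 8 + (-34 - 15) = 8 - 49 = -41)
((-838 + 1877)/(v(n) + b(-63, 63)))/2854 = ((-838 + 1877)/(-41 + 0))/2854 = (1039/(-41))*(1/2854) = (1039*(-1/41))*(1/2854) = -1039/41*1/2854 = -1039/117014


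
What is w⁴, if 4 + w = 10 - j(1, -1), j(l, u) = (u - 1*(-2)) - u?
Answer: 256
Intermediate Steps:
j(l, u) = 2 (j(l, u) = (u + 2) - u = (2 + u) - u = 2)
w = 4 (w = -4 + (10 - 1*2) = -4 + (10 - 2) = -4 + 8 = 4)
w⁴ = 4⁴ = 256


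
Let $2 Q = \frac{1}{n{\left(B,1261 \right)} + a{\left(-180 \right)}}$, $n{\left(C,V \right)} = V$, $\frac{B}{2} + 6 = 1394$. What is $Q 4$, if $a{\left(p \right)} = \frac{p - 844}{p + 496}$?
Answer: $\frac{158}{99363} \approx 0.0015901$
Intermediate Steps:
$B = 2776$ ($B = -12 + 2 \cdot 1394 = -12 + 2788 = 2776$)
$a{\left(p \right)} = \frac{-844 + p}{496 + p}$
$Q = \frac{79}{198726}$ ($Q = \frac{1}{2 \left(1261 + \frac{-844 - 180}{496 - 180}\right)} = \frac{1}{2 \left(1261 + \frac{1}{316} \left(-1024\right)\right)} = \frac{1}{2 \left(1261 - \frac{256}{79}\right)} = \frac{1}{2 \cdot \frac{99363}{79}} = \frac{1}{2} \cdot \frac{79}{99363} = \frac{79}{198726} \approx 0.00039753$)
$Q 4 = \frac{79}{198726} \cdot 4 = \frac{158}{99363}$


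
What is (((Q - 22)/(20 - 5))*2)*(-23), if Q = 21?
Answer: 46/15 ≈ 3.0667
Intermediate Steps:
(((Q - 22)/(20 - 5))*2)*(-23) = (((21 - 22)/(20 - 5))*2)*(-23) = (-1/15*2)*(-23) = (-1*1/15*2)*(-23) = -1/15*2*(-23) = -2/15*(-23) = 46/15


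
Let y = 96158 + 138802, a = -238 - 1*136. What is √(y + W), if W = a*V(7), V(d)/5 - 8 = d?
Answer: 33*√190 ≈ 454.87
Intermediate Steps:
V(d) = 40 + 5*d
a = -374 (a = -238 - 136 = -374)
W = -28050 (W = -374*(40 + 5*7) = -374*(40 + 35) = -374*75 = -28050)
y = 234960
√(y + W) = √(234960 - 28050) = √206910 = 33*√190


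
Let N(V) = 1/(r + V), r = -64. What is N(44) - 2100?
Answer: -42001/20 ≈ -2100.1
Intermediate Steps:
N(V) = 1/(-64 + V)
N(44) - 2100 = 1/(-64 + 44) - 2100 = 1/(-20) - 2100 = -1/20 - 2100 = -42001/20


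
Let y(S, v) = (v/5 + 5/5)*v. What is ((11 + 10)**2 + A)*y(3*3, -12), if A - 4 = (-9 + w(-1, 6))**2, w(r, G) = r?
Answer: 9156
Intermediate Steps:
y(S, v) = v*(1 + v/5) (y(S, v) = (v*(1/5) + 5*(1/5))*v = (v/5 + 1)*v = (1 + v/5)*v = v*(1 + v/5))
A = 104 (A = 4 + (-9 - 1)**2 = 4 + (-10)**2 = 4 + 100 = 104)
((11 + 10)**2 + A)*y(3*3, -12) = ((11 + 10)**2 + 104)*((1/5)*(-12)*(5 - 12)) = (21**2 + 104)*((1/5)*(-12)*(-7)) = (441 + 104)*(84/5) = 545*(84/5) = 9156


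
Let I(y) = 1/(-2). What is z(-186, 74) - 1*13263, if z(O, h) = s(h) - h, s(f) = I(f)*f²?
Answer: -16075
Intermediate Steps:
I(y) = -½
s(f) = -f²/2
z(O, h) = -h - h²/2 (z(O, h) = -h²/2 - h = -h - h²/2)
z(-186, 74) - 1*13263 = (½)*74*(-2 - 1*74) - 1*13263 = (½)*74*(-2 - 74) - 13263 = (½)*74*(-76) - 13263 = -2812 - 13263 = -16075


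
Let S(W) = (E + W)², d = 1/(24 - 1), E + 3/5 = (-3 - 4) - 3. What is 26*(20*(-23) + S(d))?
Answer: -119852304/13225 ≈ -9062.6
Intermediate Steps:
E = -53/5 (E = -⅗ + ((-3 - 4) - 3) = -⅗ + (-7 - 3) = -⅗ - 10 = -53/5 ≈ -10.600)
d = 1/23 ≈ 0.043478
S(W) = (-53/5 + W)²
26*(20*(-23) + S(d)) = 26*(20*(-23) + (-53 + 5*(1/23))²/25) = 26*(-460 + (-53 + 5/23)²/25) = 26*(-460 + (-1214/23)²/25) = 26*(-460 + (1/25)*(1473796/529)) = 26*(-460 + 1473796/13225) = 26*(-4609704/13225) = -119852304/13225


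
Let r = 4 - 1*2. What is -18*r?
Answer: -36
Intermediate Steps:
r = 2 (r = 4 - 2 = 2)
-18*r = -18*2 = -36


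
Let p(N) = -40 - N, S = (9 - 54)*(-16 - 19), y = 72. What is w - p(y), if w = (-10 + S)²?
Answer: 2449337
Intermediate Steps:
S = 1575 (S = -45*(-35) = 1575)
w = 2449225 (w = (-10 + 1575)² = 1565² = 2449225)
w - p(y) = 2449225 - (-40 - 1*72) = 2449225 - (-40 - 72) = 2449225 - 1*(-112) = 2449225 + 112 = 2449337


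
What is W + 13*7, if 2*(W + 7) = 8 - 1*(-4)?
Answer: 90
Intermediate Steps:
W = -1 (W = -7 + (8 - 1*(-4))/2 = -7 + (8 + 4)/2 = -7 + (½)*12 = -7 + 6 = -1)
W + 13*7 = -1 + 13*7 = -1 + 91 = 90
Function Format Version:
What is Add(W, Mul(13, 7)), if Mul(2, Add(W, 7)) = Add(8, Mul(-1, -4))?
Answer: 90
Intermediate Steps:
W = -1 (W = Add(-7, Mul(Rational(1, 2), Add(8, Mul(-1, -4)))) = Add(-7, Mul(Rational(1, 2), Add(8, 4))) = Add(-7, Mul(Rational(1, 2), 12)) = Add(-7, 6) = -1)
Add(W, Mul(13, 7)) = Add(-1, Mul(13, 7)) = Add(-1, 91) = 90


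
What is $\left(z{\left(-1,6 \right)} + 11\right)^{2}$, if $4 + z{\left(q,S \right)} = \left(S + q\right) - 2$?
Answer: $100$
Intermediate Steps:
$z{\left(q,S \right)} = -6 + S + q$ ($z{\left(q,S \right)} = -4 - \left(2 - S - q\right) = -4 + \left(-2 + S + q\right) = -6 + S + q$)
$\left(z{\left(-1,6 \right)} + 11\right)^{2} = \left(\left(-6 + 6 - 1\right) + 11\right)^{2} = \left(-1 + 11\right)^{2} = 10^{2} = 100$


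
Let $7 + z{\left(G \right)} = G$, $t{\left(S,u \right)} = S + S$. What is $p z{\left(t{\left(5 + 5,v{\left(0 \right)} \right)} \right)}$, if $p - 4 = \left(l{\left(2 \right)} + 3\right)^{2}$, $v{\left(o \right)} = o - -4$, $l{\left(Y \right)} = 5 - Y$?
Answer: $520$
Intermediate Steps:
$v{\left(o \right)} = 4 + o$ ($v{\left(o \right)} = o + 4 = 4 + o$)
$t{\left(S,u \right)} = 2 S$
$z{\left(G \right)} = -7 + G$
$p = 40$ ($p = 4 + \left(\left(5 - 2\right) + 3\right)^{2} = 4 + \left(3 + 3\right)^{2} = 4 + 6^{2} = 4 + 36 = 40$)
$p z{\left(t{\left(5 + 5,v{\left(0 \right)} \right)} \right)} = 40 \left(-7 + 2 \left(5 + 5\right)\right) = 40 \left(-7 + 2 \cdot 10\right) = 40 \left(-7 + 20\right) = 40 \cdot 13 = 520$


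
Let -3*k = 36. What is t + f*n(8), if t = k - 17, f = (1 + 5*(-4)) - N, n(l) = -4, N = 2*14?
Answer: 159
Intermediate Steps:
k = -12 (k = -1/3*36 = -12)
N = 28
f = -47 (f = (1 + 5*(-4)) - 1*28 = (1 - 20) - 28 = -19 - 28 = -47)
t = -29 (t = -12 - 17 = -29)
t + f*n(8) = -29 - 47*(-4) = -29 + 188 = 159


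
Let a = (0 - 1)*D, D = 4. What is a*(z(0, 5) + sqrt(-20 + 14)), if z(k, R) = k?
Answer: -4*I*sqrt(6) ≈ -9.798*I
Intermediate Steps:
a = -4 (a = (0 - 1)*4 = -1*4 = -4)
a*(z(0, 5) + sqrt(-20 + 14)) = -4*(0 + sqrt(-20 + 14)) = -4*(0 + sqrt(-6)) = -4*(0 + I*sqrt(6)) = -4*I*sqrt(6)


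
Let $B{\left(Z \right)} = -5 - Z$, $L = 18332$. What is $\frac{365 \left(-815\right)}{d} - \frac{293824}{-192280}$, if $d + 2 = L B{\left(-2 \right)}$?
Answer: $\frac{9169778169}{1321876930} \approx 6.9369$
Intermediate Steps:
$d = -54998$ ($d = -2 + 18332 \left(-5 - -2\right) = -2 + 18332 \left(-5 + 2\right) = -2 + 18332 \left(-3\right) = -2 - 54996 = -54998$)
$\frac{365 \left(-815\right)}{d} - \frac{293824}{-192280} = \frac{365 \left(-815\right)}{-54998} - \frac{293824}{-192280} = \left(-297475\right) \left(- \frac{1}{54998}\right) - - \frac{36728}{24035} = \frac{297475}{54998} + \frac{36728}{24035} = \frac{9169778169}{1321876930}$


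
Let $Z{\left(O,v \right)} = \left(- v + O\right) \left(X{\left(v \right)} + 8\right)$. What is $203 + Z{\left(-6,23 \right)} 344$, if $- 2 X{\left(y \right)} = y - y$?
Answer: $-79605$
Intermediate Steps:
$X{\left(y \right)} = 0$ ($X{\left(y \right)} = - \frac{y - y}{2} = \left(- \frac{1}{2}\right) 0 = 0$)
$Z{\left(O,v \right)} = - 8 v + 8 O$ ($Z{\left(O,v \right)} = \left(- v + O\right) \left(0 + 8\right) = \left(O - v\right) 8 = - 8 v + 8 O$)
$203 + Z{\left(-6,23 \right)} 344 = 203 + \left(\left(-8\right) 23 + 8 \left(-6\right)\right) 344 = 203 + \left(-184 - 48\right) 344 = 203 - 79808 = -79605$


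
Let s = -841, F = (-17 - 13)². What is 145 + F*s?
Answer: -756755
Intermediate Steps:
F = 900 (F = (-30)² = 900)
145 + F*s = 145 + 900*(-841) = 145 - 756900 = -756755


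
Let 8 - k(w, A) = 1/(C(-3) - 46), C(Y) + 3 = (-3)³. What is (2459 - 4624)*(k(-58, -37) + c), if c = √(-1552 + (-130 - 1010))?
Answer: -1318485/76 - 4330*I*√673 ≈ -17349.0 - 1.1233e+5*I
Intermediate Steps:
C(Y) = -30 (C(Y) = -3 + (-3)³ = -3 - 27 = -30)
k(w, A) = 609/76 (k(w, A) = 8 - 1/(-30 - 46) = 8 - 1/(-76) = 8 - 1*(-1/76) = 8 + 1/76 = 609/76)
c = 2*I*√673 (c = √(-1552 - 1140) = √(-2692) = 2*I*√673 ≈ 51.884*I)
(2459 - 4624)*(k(-58, -37) + c) = (2459 - 4624)*(609/76 + 2*I*√673) = -2165*(609/76 + 2*I*√673) = -1318485/76 - 4330*I*√673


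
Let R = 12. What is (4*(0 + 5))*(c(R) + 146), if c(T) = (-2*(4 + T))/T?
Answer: 8600/3 ≈ 2866.7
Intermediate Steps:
c(T) = (-8 - 2*T)/T
(4*(0 + 5))*(c(R) + 146) = (4*(0 + 5))*((-2 - 8/12) + 146) = (4*5)*((-2 - 8*1/12) + 146) = 20*((-2 - 2/3) + 146) = 20*(-8/3 + 146) = 20*(430/3) = 8600/3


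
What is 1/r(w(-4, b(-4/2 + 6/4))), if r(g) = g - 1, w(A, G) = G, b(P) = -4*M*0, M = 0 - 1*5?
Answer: -1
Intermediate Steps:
M = -5 (M = 0 - 5 = -5)
b(P) = 0 (b(P) = -4*(-5)*0 = 20*0 = 0)
r(g) = -1 + g
1/r(w(-4, b(-4/2 + 6/4))) = 1/(-1 + 0) = 1/(-1) = -1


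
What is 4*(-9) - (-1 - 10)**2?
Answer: -157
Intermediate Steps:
4*(-9) - (-1 - 10)**2 = -36 - 1*(-11)**2 = -36 - 1*121 = -36 - 121 = -157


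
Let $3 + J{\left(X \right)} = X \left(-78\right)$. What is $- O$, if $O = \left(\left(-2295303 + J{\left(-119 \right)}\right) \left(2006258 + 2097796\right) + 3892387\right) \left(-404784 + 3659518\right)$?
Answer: $30535790867293785206$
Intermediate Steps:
$J{\left(X \right)} = -3 - 78 X$ ($J{\left(X \right)} = -3 + X \left(-78\right) = -3 - 78 X$)
$O = -30535790867293785206$ ($O = \left(\left(-2295303 - -9279\right) \left(2006258 + 2097796\right) + 3892387\right) \left(-404784 + 3659518\right) = \left(\left(-2295303 + \left(-3 + 9282\right)\right) 4104054 + 3892387\right) 3254734 = \left(\left(-2295303 + 9279\right) 4104054 + 3892387\right) 3254734 = \left(\left(-2286024\right) 4104054 + 3892387\right) 3254734 = \left(-9381965941296 + 3892387\right) 3254734 = \left(-9381962048909\right) 3254734 = -30535790867293785206$)
$- O = \left(-1\right) \left(-30535790867293785206\right) = 30535790867293785206$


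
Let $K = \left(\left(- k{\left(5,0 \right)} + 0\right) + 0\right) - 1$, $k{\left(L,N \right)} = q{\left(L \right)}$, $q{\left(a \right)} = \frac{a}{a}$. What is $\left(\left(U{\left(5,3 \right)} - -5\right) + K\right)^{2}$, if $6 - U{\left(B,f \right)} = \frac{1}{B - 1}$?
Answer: $\frac{1225}{16} \approx 76.563$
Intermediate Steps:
$q{\left(a \right)} = 1$
$U{\left(B,f \right)} = 6 - \frac{1}{-1 + B}$ ($U{\left(B,f \right)} = 6 - \frac{1}{B - 1} = 6 - \frac{1}{-1 + B}$)
$k{\left(L,N \right)} = 1$
$K = -2$ ($K = \left(\left(\left(-1\right) 1 + 0\right) + 0\right) - 1 = \left(\left(-1 + 0\right) + 0\right) - 1 = \left(-1 + 0\right) - 1 = -1 - 1 = -2$)
$\left(\left(U{\left(5,3 \right)} - -5\right) + K\right)^{2} = \left(\left(\frac{-7 + 6 \cdot 5}{-1 + 5} - -5\right) - 2\right)^{2} = \left(\left(\frac{-7 + 30}{4} + 5\right) - 2\right)^{2} = \left(\left(\frac{1}{4} \cdot 23 + 5\right) - 2\right)^{2} = \left(\left(\frac{23}{4} + 5\right) - 2\right)^{2} = \left(\frac{43}{4} - 2\right)^{2} = \left(\frac{35}{4}\right)^{2} = \frac{1225}{16}$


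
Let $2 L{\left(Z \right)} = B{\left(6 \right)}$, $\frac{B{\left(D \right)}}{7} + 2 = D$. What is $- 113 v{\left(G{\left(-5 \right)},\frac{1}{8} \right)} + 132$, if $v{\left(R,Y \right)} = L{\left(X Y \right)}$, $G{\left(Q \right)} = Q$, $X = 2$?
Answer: $-1450$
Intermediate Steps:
$B{\left(D \right)} = -14 + 7 D$
$L{\left(Z \right)} = 14$ ($L{\left(Z \right)} = \frac{-14 + 7 \cdot 6}{2} = \frac{-14 + 42}{2} = \frac{1}{2} \cdot 28 = 14$)
$v{\left(R,Y \right)} = 14$
$- 113 v{\left(G{\left(-5 \right)},\frac{1}{8} \right)} + 132 = \left(-113\right) 14 + 132 = -1582 + 132 = -1450$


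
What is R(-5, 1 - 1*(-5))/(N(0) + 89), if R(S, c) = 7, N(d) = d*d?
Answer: 7/89 ≈ 0.078652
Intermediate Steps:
N(d) = d²
R(-5, 1 - 1*(-5))/(N(0) + 89) = 7/(0² + 89) = 7/(0 + 89) = 7/89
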